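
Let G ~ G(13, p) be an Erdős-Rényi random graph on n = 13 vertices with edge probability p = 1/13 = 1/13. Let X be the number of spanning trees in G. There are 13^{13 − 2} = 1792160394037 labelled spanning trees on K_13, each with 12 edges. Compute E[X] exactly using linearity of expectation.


K_13 has 13^{13 − 2} = 1792160394037 labelled spanning trees.
For each such spanning tree H, let X_H = 1 if all 12 edges of H are present in G. Then P[X_H = 1] = p^{12} = (1/13)^{12} = 1/23298085122481.
By linearity of expectation: E[X] = Σ_H E[X_H] = 1792160394037 · p^{12} = 1792160394037 · 1/23298085122481 = 1/13.
Numerically: E[X] ≈ 0.0769231.

E[X] = 1792160394037 · (1/13)^{12} = 1/13 ≈ 0.0769231.


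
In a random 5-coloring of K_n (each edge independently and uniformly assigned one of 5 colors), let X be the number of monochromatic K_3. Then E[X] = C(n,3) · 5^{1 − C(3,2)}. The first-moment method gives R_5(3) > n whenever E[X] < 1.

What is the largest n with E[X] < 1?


We need C(n, 3) · 5^{1 − 3} < 1, i.e. C(n, 3) < 5^{3 − 1} = 25.
Check values of n near the boundary:
  n = 3: C(3, 3) = 1; 1 < 25? YES
  n = 4: C(4, 3) = 4; 4 < 25? YES
  n = 5: C(5, 3) = 10; 10 < 25? YES
  n = 6: C(6, 3) = 20; 20 < 25? YES
  n = 7: C(7, 3) = 35; 35 < 25? NO
  n = 8: C(8, 3) = 56; 56 < 25? NO
The largest n with C(n, 3) < 25 is n = 6 (where E[X] = 4/5 ≈ 0.80000). Hence R_5(3) > 6, i.e. R_5(3) ≥ 7.

Largest n = 6; hence R_5(3) > 6.


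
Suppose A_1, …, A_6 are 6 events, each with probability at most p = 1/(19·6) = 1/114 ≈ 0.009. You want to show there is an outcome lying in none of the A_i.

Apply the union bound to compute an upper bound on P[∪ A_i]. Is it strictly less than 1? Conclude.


Union bound: P[∪_{i=1}^{6} A_i] ≤ Σ_i P[A_i] ≤ 6·p = 6·(1/114) = 1/19.
Numerically: 1/19 ≈ 0.053.
Is 1/19 < 1? YES.
Since P[∪ A_i] ≤ 1/19 < 1, the complement has P[∩ A_i^c] ≥ 1 − 1/19 = 18/19 > 0, so some outcome avoids every A_i.

6·p = 1/19 ≈ 0.053; existence CERTIFIED by the union bound.


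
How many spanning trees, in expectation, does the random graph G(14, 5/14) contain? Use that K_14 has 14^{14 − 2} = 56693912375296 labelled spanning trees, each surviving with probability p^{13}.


K_14 has 14^{14 − 2} = 56693912375296 labelled spanning trees.
For each such spanning tree H, let X_H = 1 if all 13 edges of H are present in G. Then P[X_H = 1] = p^{13} = (5/14)^{13} = 1220703125/793714773254144.
By linearity of expectation: E[X] = Σ_H E[X_H] = 56693912375296 · p^{13} = 56693912375296 · 1220703125/793714773254144 = 1220703125/14.
Numerically: E[X] ≈ 8.719e+07.

E[X] = 56693912375296 · (5/14)^{13} = 1220703125/14 ≈ 8.719e+07.


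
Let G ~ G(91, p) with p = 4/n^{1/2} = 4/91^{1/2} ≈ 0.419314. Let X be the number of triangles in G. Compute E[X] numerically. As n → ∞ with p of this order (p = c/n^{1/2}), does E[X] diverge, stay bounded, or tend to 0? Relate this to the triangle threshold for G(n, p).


Number of potential triangles: C(91, 3) = 121485.
Each occurs with probability p³ ≈ (0.419314)³ ≈ 7.37255270e-02.
By linearity: E[X] = C(91, 3)·p³ ≈ 121485 · 7.37255270e-02 ≈ 8956.545645.
Since α = 1/2 < 1, p = c/n^{1/2} ≫ 1/n is above the triangle threshold p ~ 1/n. Asymptotically E[X] ~ (c³/6)·n^{3(1−α)} = (4³/6)·n^{1.5} → ∞; triangles are abundant w.h.p.

E[X] ≈ 8956.545645; in regime p = Θ(1/n^{1/2}) E[X] diverges (above the triangle threshold p ~ 1/n).


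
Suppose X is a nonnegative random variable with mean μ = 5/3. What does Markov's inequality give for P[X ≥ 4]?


μ = E[X] = 5/3, a = 4.
Markov: P[X ≥ 4] ≤ μ/a = (5/3)/4 = 5/12.
Numerically: ≈ 0.41667.
(Since a = 4 > μ = 1.66667, the bound 5/12 is < 1 and informative.)

P[X ≥ 4] ≤ 5/12 ≈ 0.41667.


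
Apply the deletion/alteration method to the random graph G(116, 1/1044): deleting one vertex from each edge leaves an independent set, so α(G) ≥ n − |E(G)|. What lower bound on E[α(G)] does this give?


E[|E(G)|] = C(116, 2)·p = 6670 · (1/1044) = 115/18.
E[α(G)] ≥ n − E[|E(G)|] = 116 − 115/18 = 1973/18.
Numerically: ≈ 109.611.
(This is only a lower bound; the true E[α(G)] may be larger.)

E[α(G)] ≥ 1973/18 ≈ 109.611.


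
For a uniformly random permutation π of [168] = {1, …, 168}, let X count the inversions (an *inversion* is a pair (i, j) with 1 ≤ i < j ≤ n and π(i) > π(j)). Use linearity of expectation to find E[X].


Write X = Σ X_I over the C(168, 2) = 14028 pairs i < j, with X_I the indicator of one inversion.
There are 14028 indicators.
For each fixed pair i < j, the values π(i) and π(j) are two distinct elements of {1, …, 168} in uniformly random order; by symmetry P[π(i) > π(j)] = 1/2.
By linearity: E[X] = 14028 · (1/2) = C(168, 2) · (1/2) = 14028/2 = 7014 ≈ 7014.0000.

E[X] = 7014 = 7014.0000.


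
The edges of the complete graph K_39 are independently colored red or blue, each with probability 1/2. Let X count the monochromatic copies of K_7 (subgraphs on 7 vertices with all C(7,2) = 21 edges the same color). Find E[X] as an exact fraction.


Let X = Σ_S X_S over the C(39, 7) = 15380937 subsets S of size 7, where X_S = 1 if the K_7 on S is monochromatic.
For a fixed S, the K_7 on S has C(7, 2) = 21 edges. P[all 21 edges red] = (1/2)^21, and likewise for blue, so P[monochromatic] = 2·(1/2)^21 = 2^{1 − 21} = 1/1048576.
By linearity of expectation: E[X] = C(39, 7) · 2^{1 − 21} = 15380937 · 1/1048576 = 15380937/1048576.
Numerically: E[X] ≈ 14.668.

E[X] = C(39,7)·2^(1−C(7,2)) = 15380937/1048576 ≈ 14.668.


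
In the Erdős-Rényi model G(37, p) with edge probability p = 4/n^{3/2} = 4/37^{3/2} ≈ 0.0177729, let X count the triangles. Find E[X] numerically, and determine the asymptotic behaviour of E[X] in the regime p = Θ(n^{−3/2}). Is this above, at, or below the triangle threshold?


Number of potential triangles: C(37, 3) = 7770.
Each occurs with probability p³ ≈ (0.0177729)³ ≈ 5.61399751e-06.
By linearity: E[X] = C(37, 3)·p³ ≈ 7770 · 5.61399751e-06 ≈ 0.043621.
Since α = 3/2 > 1, p = c/n^{3/2} = o(1/n) is below the triangle threshold p ~ 1/n. Asymptotically E[X] ~ (c³/6)·n^{3(1−α)} = (4³/6)·n^{-1.5} → 0, so by Markov's inequality G has no triangles w.h.p.

E[X] ≈ 0.043621; in regime p = Θ(1/n^{3/2}) E[X] tends to 0 (below the triangle threshold p ~ 1/n).


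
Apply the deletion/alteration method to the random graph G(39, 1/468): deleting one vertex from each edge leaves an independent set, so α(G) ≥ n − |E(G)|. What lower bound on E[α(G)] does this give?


E[|E(G)|] = C(39, 2)·p = 741 · (1/468) = 19/12.
E[α(G)] ≥ n − E[|E(G)|] = 39 − 19/12 = 449/12.
Numerically: ≈ 37.4167.
(This is only a lower bound; the true E[α(G)] may be larger.)

E[α(G)] ≥ 449/12 ≈ 37.4167.


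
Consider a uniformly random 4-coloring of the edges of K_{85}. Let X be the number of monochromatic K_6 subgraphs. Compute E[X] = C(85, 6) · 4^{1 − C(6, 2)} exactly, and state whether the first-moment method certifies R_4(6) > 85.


E[X] = C(85, 6) · 4^{1 − 15} = 437353560 · 4^{−14} = 437353560/268435456.
As a reduced fraction: E[X] = 54669195/33554432 ≈ 1.6293.
Is E[X] < 1? NO.
Since E[X] ≥ 1, the first-moment bound is inconclusive at n = 85; it does NOT by itself certify R_4(6) > 85.

E[X] = 54669195/33554432 ≈ 1.6293; E[X] ≥ 1; first-moment method inconclusive here.


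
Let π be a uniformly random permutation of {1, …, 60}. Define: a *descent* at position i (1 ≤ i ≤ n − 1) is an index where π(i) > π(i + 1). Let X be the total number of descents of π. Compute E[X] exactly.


Write X = Σ X_I over i = 1, …, 59, with X_I the indicator of one descent.
There are 59 indicators.
For each fixed i, the pair (π(i), π(i+1)) is a uniformly random ordered pair of distinct values from {1, …, 60}; by symmetry P[π(i) > π(i+1)] = 1/2.
By linearity: E[X] = 59 · (1/2) = (60 − 1) · (1/2) = 59/2 ≈ 29.500000.

E[X] = 59/2 = 29.500000.


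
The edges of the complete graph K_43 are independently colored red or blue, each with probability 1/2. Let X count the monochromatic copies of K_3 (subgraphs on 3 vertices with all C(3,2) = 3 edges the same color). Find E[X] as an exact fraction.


Let X = Σ_S X_S over the C(43, 3) = 12341 subsets S of size 3, where X_S = 1 if the K_3 on S is monochromatic.
For a fixed S, the K_3 on S has C(3, 2) = 3 edges. P[all 3 edges red] = (1/2)^3, and likewise for blue, so P[monochromatic] = 2·(1/2)^3 = 2^{1 − 3} = 1/4.
By linearity of expectation: E[X] = C(43, 3) · 2^{1 − 3} = 12341 · 1/4 = 12341/4.
Numerically: E[X] ≈ 3085.250.

E[X] = C(43,3)·2^(1−C(3,2)) = 12341/4 ≈ 3085.250.


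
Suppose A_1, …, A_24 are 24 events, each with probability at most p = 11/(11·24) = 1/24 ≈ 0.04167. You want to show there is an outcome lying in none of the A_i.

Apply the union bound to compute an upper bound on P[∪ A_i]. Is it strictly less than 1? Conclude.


Union bound: P[∪_{i=1}^{24} A_i] ≤ Σ_i P[A_i] ≤ 24·p = 24·(1/24) = 1.
Numerically: 1 ≈ 1.00000.
Is 1 < 1? NO.
Since the bound 1 is ≥ 1, the union bound is uninformative here; it does NOT by itself certify existence.

24·p = 1 ≈ 1.00000; existence NOT certified by the union bound.


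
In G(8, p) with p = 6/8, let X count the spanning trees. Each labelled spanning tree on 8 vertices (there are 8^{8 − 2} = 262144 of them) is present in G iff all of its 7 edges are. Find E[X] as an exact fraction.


K_8 has 8^{8 − 2} = 262144 labelled spanning trees.
For each such spanning tree H, let X_H = 1 if all 7 edges of H are present in G. Then P[X_H = 1] = p^{7} = (3/4)^{7} = 2187/16384.
Summing the indicators: E[X] = Σ_H E[X_H] = 262144 · p^{7} = 262144 · 2187/16384 = 34992.
Numerically: E[X] ≈ 3.5e+04.

E[X] = 262144 · (3/4)^{7} = 34992 ≈ 3.5e+04.


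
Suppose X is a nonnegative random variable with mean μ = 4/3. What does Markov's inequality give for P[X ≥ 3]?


μ = E[X] = 4/3, a = 3.
Markov: P[X ≥ 3] ≤ μ/a = (4/3)/3 = 4/9.
Numerically: ≈ 0.4444.
(Since a = 3 > μ = 1.3333, the bound 4/9 is < 1 and informative.)

P[X ≥ 3] ≤ 4/9 ≈ 0.4444.


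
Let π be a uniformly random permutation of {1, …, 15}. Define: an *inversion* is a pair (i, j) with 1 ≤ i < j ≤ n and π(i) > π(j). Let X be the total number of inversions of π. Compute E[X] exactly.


Write X = Σ X_I over the C(15, 2) = 105 pairs i < j, with X_I the indicator of one inversion.
There are 105 indicators.
For each fixed pair i < j, the values π(i) and π(j) are two distinct elements of {1, …, 15} in uniformly random order; by symmetry P[π(i) > π(j)] = 1/2.
By linearity: E[X] = 105 · (1/2) = C(15, 2) · (1/2) = 105/2 = 105/2 ≈ 52.50000.

E[X] = 105/2 = 52.50000.


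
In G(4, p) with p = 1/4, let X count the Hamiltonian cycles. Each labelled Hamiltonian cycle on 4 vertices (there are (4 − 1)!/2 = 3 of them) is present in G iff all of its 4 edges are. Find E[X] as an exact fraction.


K_4 has (4 − 1)!/2 = 3 labelled Hamiltonian cycles.
For each such Hamiltonian cycle H, let X_H = 1 if all 4 edges of H are present in G. Then P[X_H = 1] = p^{4} = (1/4)^{4} = 1/256.
By linearity of expectation: E[X] = Σ_H E[X_H] = 3 · p^{4} = 3 · 1/256 = 3/256.
Numerically: E[X] ≈ 0.0117.

E[X] = 3 · (1/4)^{4} = 3/256 ≈ 0.0117.


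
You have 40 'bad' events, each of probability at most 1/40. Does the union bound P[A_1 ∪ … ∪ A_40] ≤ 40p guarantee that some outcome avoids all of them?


Union bound: P[∪_{i=1}^{40} A_i] ≤ Σ_i P[A_i] ≤ 40·p = 40·(1/40) = 1.
Numerically: 1 ≈ 1.0000000.
Is 1 < 1? NO.
Since the bound 1 is ≥ 1, the union bound is uninformative here; it does NOT by itself certify existence.

40·p = 1 ≈ 1.0000000; existence NOT certified by the union bound.


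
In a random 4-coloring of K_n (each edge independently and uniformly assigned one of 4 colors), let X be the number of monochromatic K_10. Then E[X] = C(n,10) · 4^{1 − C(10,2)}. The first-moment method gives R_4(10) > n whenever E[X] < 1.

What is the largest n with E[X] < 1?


We need C(n, 10) · 4^{1 − 45} < 1, i.e. C(n, 10) < 4^{45 − 1} = 309485009821345068724781056.
Check values of n near the boundary:
  n = 2021: C(2021, 10) = 306347841644770462864800616; 306347841644770462864800616 < 309485009821345068724781056? YES
  n = 2022: C(2022, 10) = 307870445231474093395937796; 307870445231474093395937796 < 309485009821345068724781056? YES
  n = 2023: C(2023, 10) = 309399856285778485315440716; 309399856285778485315440716 < 309485009821345068724781056? YES
  n = 2024: C(2024, 10) = 310936101848269937576192656; 310936101848269937576192656 < 309485009821345068724781056? NO
  n = 2025: C(2025, 10) = 312479209053472269772600560; 312479209053472269772600560 < 309485009821345068724781056? NO
  n = 2026: C(2026, 10) = 314029205130126398094885285; 314029205130126398094885285 < 309485009821345068724781056? NO
The largest n with C(n, 10) < 309485009821345068724781056 is n = 2023 (where E[X] = 77349964071444621328860179/77371252455336267181195264 ≈ 0.9997249). Hence R_4(10) > 2023, i.e. R_4(10) ≥ 2024.

Largest n = 2023; hence R_4(10) > 2023.


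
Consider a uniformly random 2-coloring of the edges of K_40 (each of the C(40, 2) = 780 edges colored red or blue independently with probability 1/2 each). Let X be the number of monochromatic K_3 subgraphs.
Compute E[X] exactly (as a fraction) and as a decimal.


Let X = Σ_S X_S over the C(40, 3) = 9880 subsets S of size 3, where X_S = 1 if the K_3 on S is monochromatic.
For a fixed S, the K_3 on S has C(3, 2) = 3 edges. P[all 3 edges red] = (1/2)^3, and likewise for blue, so P[monochromatic] = 2·(1/2)^3 = 2^{1 − 3} = 1/4.
By linearity of expectation: E[X] = C(40, 3) · 2^{1 − 3} = 9880 · 1/4 = 2470.
Numerically: E[X] ≈ 2470.00000.

E[X] = C(40,3)·2^(1−C(3,2)) = 2470 ≈ 2470.00000.


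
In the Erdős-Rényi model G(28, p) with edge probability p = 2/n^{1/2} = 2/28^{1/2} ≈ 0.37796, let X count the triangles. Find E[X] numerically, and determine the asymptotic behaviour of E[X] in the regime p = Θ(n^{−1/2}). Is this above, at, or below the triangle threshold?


Number of potential triangles: C(28, 3) = 3276.
Each occurs with probability p³ ≈ (0.37796)³ ≈ 5.3994925e-02.
By linearity: E[X] = C(28, 3)·p³ ≈ 3276 · 5.3994925e-02 ≈ 176.88737.
Since α = 1/2 < 1, p = c/n^{1/2} ≫ 1/n is above the triangle threshold p ~ 1/n. Asymptotically E[X] ~ (c³/6)·n^{3(1−α)} = (2³/6)·n^{1.5} → ∞; triangles are abundant w.h.p.

E[X] ≈ 176.88737; in regime p = Θ(1/n^{1/2}) E[X] diverges (above the triangle threshold p ~ 1/n).


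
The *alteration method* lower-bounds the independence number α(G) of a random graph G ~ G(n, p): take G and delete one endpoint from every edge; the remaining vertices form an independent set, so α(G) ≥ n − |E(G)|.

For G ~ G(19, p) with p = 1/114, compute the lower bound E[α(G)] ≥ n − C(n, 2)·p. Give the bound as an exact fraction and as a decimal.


E[|E(G)|] = C(19, 2)·p = 171 · (1/114) = 3/2.
E[α(G)] ≥ n − E[|E(G)|] = 19 − 3/2 = 35/2.
Numerically: ≈ 17.5000.
(This is only a lower bound; the true E[α(G)] may be larger.)

E[α(G)] ≥ 35/2 ≈ 17.5000.


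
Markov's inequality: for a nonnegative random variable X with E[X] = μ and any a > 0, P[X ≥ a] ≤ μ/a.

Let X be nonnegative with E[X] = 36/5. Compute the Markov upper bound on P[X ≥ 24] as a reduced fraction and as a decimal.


μ = E[X] = 36/5, a = 24.
Markov: P[X ≥ 24] ≤ μ/a = (36/5)/24 = 3/10.
Numerically: ≈ 0.300.
(Since a = 24 > μ = 7.200, the bound 3/10 is < 1 and informative.)

P[X ≥ 24] ≤ 3/10 ≈ 0.300.


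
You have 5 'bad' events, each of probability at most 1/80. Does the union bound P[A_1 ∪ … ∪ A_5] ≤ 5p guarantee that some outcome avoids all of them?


Union bound: P[∪_{i=1}^{5} A_i] ≤ Σ_i P[A_i] ≤ 5·p = 5·(1/80) = 1/16.
Numerically: 1/16 ≈ 0.0625.
Is 1/16 < 1? YES.
Since P[∪ A_i] ≤ 1/16 < 1, the complement has P[∩ A_i^c] ≥ 1 − 1/16 = 15/16 > 0, so some outcome avoids every A_i.

5·p = 1/16 ≈ 0.0625; existence CERTIFIED by the union bound.


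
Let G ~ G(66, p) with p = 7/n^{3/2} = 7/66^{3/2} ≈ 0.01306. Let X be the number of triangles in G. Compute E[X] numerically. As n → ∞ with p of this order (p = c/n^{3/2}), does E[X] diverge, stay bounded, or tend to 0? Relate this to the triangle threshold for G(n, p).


Number of potential triangles: C(66, 3) = 45760.
Each occurs with probability p³ ≈ (0.01306)³ ≈ 2.225084e-06.
By linearity: E[X] = C(66, 3)·p³ ≈ 45760 · 2.225084e-06 ≈ 0.1018.
Since α = 3/2 > 1, p = c/n^{3/2} = o(1/n) is below the triangle threshold p ~ 1/n. Asymptotically E[X] ~ (c³/6)·n^{3(1−α)} = (7³/6)·n^{-1.5} → 0, so by Markov's inequality G has no triangles w.h.p.

E[X] ≈ 0.1018; in regime p = Θ(1/n^{3/2}) E[X] tends to 0 (below the triangle threshold p ~ 1/n).


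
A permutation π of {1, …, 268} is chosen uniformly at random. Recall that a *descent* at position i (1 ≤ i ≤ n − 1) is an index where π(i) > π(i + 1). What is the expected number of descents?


Write X = Σ X_I over i = 1, …, 267, with X_I the indicator of one descent.
There are 267 indicators.
For each fixed i, the pair (π(i), π(i+1)) is a uniformly random ordered pair of distinct values from {1, …, 268}; by symmetry P[π(i) > π(i+1)] = 1/2.
By linearity: E[X] = 267 · (1/2) = (268 − 1) · (1/2) = 267/2 ≈ 133.500000.

E[X] = 267/2 = 133.500000.


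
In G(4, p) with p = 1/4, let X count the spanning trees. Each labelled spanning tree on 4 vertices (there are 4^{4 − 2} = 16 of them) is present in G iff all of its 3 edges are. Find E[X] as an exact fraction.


K_4 has 4^{4 − 2} = 16 labelled spanning trees.
For each such spanning tree H, let X_H = 1 if all 3 edges of H are present in G. Then P[X_H = 1] = p^{3} = (1/4)^{3} = 1/64.
By linearity of expectation: E[X] = Σ_H E[X_H] = 16 · p^{3} = 16 · 1/64 = 1/4.
Numerically: E[X] ≈ 0.25.

E[X] = 16 · (1/4)^{3} = 1/4 ≈ 0.25.


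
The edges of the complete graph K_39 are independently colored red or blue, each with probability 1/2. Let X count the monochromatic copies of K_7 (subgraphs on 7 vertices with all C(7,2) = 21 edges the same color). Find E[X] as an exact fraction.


Let X = Σ_S X_S over the C(39, 7) = 15380937 subsets S of size 7, where X_S = 1 if the K_7 on S is monochromatic.
For a fixed S, the K_7 on S has C(7, 2) = 21 edges. P[all 21 edges red] = (1/2)^21, and likewise for blue, so P[monochromatic] = 2·(1/2)^21 = 2^{1 − 21} = 1/1048576.
By linearity: E[X] = C(39, 7) · 2^{1 − 21} = 15380937 · 1/1048576 = 15380937/1048576.
Numerically: E[X] ≈ 14.66840.

E[X] = C(39,7)·2^(1−C(7,2)) = 15380937/1048576 ≈ 14.66840.


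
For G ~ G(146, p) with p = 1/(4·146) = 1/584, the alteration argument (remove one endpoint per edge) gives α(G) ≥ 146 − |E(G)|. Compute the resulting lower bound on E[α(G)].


E[|E(G)|] = C(146, 2)·p = 10585 · (1/584) = 145/8.
E[α(G)] ≥ n − E[|E(G)|] = 146 − 145/8 = 1023/8.
Numerically: ≈ 127.875000.
(This is only a lower bound; the true E[α(G)] may be larger.)

E[α(G)] ≥ 1023/8 ≈ 127.875000.


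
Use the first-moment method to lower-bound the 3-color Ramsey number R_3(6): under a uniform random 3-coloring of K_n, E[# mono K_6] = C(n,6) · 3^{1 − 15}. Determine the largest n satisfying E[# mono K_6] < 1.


We need C(n, 6) · 3^{1 − 15} < 1, i.e. C(n, 6) < 3^{15 − 1} = 4782969.
Check values of n near the boundary:
  n = 38: C(38, 6) = 2760681; 2760681 < 4782969? YES
  n = 39: C(39, 6) = 3262623; 3262623 < 4782969? YES
  n = 40: C(40, 6) = 3838380; 3838380 < 4782969? YES
  n = 41: C(41, 6) = 4496388; 4496388 < 4782969? YES
  n = 42: C(42, 6) = 5245786; 5245786 < 4782969? NO
  n = 43: C(43, 6) = 6096454; 6096454 < 4782969? NO
  n = 44: C(44, 6) = 7059052; 7059052 < 4782969? NO
The largest n with C(n, 6) < 4782969 is n = 41 (where E[X] = 1498796/1594323 ≈ 0.940083). Hence R_3(6) > 41, i.e. R_3(6) ≥ 42.

Largest n = 41; hence R_3(6) > 41.


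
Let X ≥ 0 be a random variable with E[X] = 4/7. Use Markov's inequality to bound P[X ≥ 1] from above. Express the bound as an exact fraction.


μ = E[X] = 4/7, a = 1.
Markov: P[X ≥ 1] ≤ μ/a = (4/7)/1 = 4/7.
Numerically: ≈ 0.5714.
(Since a = 1 > μ = 0.5714, the bound 4/7 is < 1 and informative.)

P[X ≥ 1] ≤ 4/7 ≈ 0.5714.


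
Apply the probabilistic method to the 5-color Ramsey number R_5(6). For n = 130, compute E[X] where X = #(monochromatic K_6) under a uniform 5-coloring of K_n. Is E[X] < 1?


E[X] = C(130, 6) · 5^{1 − 15} = 5963412000 · 5^{−14} = 5963412000/6103515625.
As a reduced fraction: E[X] = 47707296/48828125 ≈ 0.9770454.
Is E[X] < 1? YES.
Since E[X] < 1, there exists a 5-coloring of K_{130} with no monochromatic K_6; hence R_5(6) > 130.

E[X] = 47707296/48828125 ≈ 0.9770454; E[X] < 1, so R_5(6) > 130.


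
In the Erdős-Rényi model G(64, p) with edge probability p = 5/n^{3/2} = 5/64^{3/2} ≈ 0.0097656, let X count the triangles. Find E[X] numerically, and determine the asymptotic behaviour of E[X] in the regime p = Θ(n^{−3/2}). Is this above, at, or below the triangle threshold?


Number of potential triangles: C(64, 3) = 41664.
Each occurs with probability p³ ≈ (0.0097656)³ ≈ 9.3132257e-07.
By linearity: E[X] = C(64, 3)·p³ ≈ 41664 · 9.3132257e-07 ≈ 0.03880.
Since α = 3/2 > 1, p = c/n^{3/2} = o(1/n) is below the triangle threshold p ~ 1/n. Asymptotically E[X] ~ (c³/6)·n^{3(1−α)} = (5³/6)·n^{-1.5} → 0, so by Markov's inequality G has no triangles w.h.p.

E[X] ≈ 0.03880; in regime p = Θ(1/n^{3/2}) E[X] tends to 0 (below the triangle threshold p ~ 1/n).


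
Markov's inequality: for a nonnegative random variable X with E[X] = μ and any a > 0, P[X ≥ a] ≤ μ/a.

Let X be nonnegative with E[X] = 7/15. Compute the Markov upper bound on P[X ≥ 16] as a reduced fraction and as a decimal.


μ = E[X] = 7/15, a = 16.
Markov: P[X ≥ 16] ≤ μ/a = (7/15)/16 = 7/240.
Numerically: ≈ 0.029167.
(Since a = 16 > μ = 0.466667, the bound 7/240 is < 1 and informative.)

P[X ≥ 16] ≤ 7/240 ≈ 0.029167.


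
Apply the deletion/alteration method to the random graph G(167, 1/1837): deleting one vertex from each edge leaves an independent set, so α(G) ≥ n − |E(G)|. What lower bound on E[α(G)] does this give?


E[|E(G)|] = C(167, 2)·p = 13861 · (1/1837) = 83/11.
E[α(G)] ≥ n − E[|E(G)|] = 167 − 83/11 = 1754/11.
Numerically: ≈ 159.4545.
(This is only a lower bound; the true E[α(G)] may be larger.)

E[α(G)] ≥ 1754/11 ≈ 159.4545.


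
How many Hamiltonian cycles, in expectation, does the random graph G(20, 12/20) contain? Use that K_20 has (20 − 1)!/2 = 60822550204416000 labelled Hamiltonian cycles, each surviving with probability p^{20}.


K_20 has (20 − 1)!/2 = 60822550204416000 labelled Hamiltonian cycles.
For each such Hamiltonian cycle H, let X_H = 1 if all 20 edges of H are present in G. Then P[X_H = 1] = p^{20} = (3/5)^{20} = 3486784401/95367431640625.
By linearity: E[X] = Σ_H E[X_H] = 60822550204416000 · p^{20} = 60822550204416000 · 3486784401/95367431640625 = 1696600954254376560918528/762939453125.
Numerically: E[X] ≈ 2.22377e+12.

E[X] = 60822550204416000 · (3/5)^{20} = 1696600954254376560918528/762939453125 ≈ 2.22377e+12.


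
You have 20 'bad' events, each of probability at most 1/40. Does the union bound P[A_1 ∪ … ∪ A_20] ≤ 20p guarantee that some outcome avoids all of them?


Union bound: P[∪_{i=1}^{20} A_i] ≤ Σ_i P[A_i] ≤ 20·p = 20·(1/40) = 1/2.
Numerically: 1/2 ≈ 0.50000.
Is 1/2 < 1? YES.
Since P[∪ A_i] ≤ 1/2 < 1, the complement has P[∩ A_i^c] ≥ 1 − 1/2 = 1/2 > 0, so some outcome avoids every A_i.

20·p = 1/2 ≈ 0.50000; existence CERTIFIED by the union bound.


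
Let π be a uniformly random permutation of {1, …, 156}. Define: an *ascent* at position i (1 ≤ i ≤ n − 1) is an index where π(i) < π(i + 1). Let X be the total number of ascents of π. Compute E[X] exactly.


Write X = Σ X_I over i = 1, …, 155, with X_I the indicator of one ascent.
There are 155 indicators.
For each fixed i, the pair (π(i), π(i+1)) is a uniformly random ordered pair of distinct values from {1, …, 156}; by symmetry P[π(i) < π(i+1)] = 1/2.
By linearity: E[X] = 155 · (1/2) = (156 − 1) · (1/2) = 155/2 ≈ 77.500000.

E[X] = 155/2 = 77.500000.


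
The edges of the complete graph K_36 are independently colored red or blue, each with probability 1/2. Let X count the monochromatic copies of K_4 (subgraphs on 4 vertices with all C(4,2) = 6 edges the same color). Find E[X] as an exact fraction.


Let X = Σ_S X_S over the C(36, 4) = 58905 subsets S of size 4, where X_S = 1 if the K_4 on S is monochromatic.
For a fixed S, the K_4 on S has C(4, 2) = 6 edges. P[all 6 edges red] = (1/2)^6, and likewise for blue, so P[monochromatic] = 2·(1/2)^6 = 2^{1 − 6} = 1/32.
By linearity: E[X] = C(36, 4) · 2^{1 − 6} = 58905 · 1/32 = 58905/32.
Numerically: E[X] ≈ 1840.781.

E[X] = C(36,4)·2^(1−C(4,2)) = 58905/32 ≈ 1840.781.


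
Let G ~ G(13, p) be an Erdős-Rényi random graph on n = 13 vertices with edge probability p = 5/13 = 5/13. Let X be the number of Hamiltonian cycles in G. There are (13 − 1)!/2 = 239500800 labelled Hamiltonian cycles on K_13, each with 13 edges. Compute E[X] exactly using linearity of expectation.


K_13 has (13 − 1)!/2 = 239500800 labelled Hamiltonian cycles.
For each such Hamiltonian cycle H, let X_H = 1 if all 13 edges of H are present in G. Then P[X_H = 1] = p^{13} = (5/13)^{13} = 1220703125/302875106592253.
By linearity: E[X] = Σ_H E[X_H] = 239500800 · p^{13} = 239500800 · 1220703125/302875106592253 = 292359375000000000/302875106592253.
Numerically: E[X] ≈ 965.28.

E[X] = 239500800 · (5/13)^{13} = 292359375000000000/302875106592253 ≈ 965.28.


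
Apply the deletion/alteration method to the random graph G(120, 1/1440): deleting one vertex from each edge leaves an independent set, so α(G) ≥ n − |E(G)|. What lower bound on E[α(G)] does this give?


E[|E(G)|] = C(120, 2)·p = 7140 · (1/1440) = 119/24.
E[α(G)] ≥ n − E[|E(G)|] = 120 − 119/24 = 2761/24.
Numerically: ≈ 115.0417.
(This is only a lower bound; the true E[α(G)] may be larger.)

E[α(G)] ≥ 2761/24 ≈ 115.0417.


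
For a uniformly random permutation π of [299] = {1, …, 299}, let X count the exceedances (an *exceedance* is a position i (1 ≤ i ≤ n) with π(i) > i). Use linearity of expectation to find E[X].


Write X = Σ_{i=1}^{299} X_i, where X_i = 1_{π(i) > i}.
For each fixed i, π(i) is uniform over {1, …, 299} (marginal of a uniform permutation), so P[π(i) > i] = (n − i)/n. Summing: Σ_{i=1}^{299} (n − i)/n = (0 + 1 + … + 298)/299 = 299(299 − 1)/(2·299) = (299 − 1)/2.
Hence E[X] = Σ_{i=1}^{299} (299 − i)/299 = 149 ≈ 149.0000.

E[X] = 149 = 149.0000.


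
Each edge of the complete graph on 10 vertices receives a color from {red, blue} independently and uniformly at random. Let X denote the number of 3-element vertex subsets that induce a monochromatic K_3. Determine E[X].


Let X = Σ_S X_S over the C(10, 3) = 120 subsets S of size 3, where X_S = 1 if the K_3 on S is monochromatic.
For a fixed S, the K_3 on S has C(3, 2) = 3 edges. P[all 3 edges red] = (1/2)^3, and likewise for blue, so P[monochromatic] = 2·(1/2)^3 = 2^{1 − 3} = 1/4.
Summing: E[X] = C(10, 3) · 2^{1 − 3} = 120 · 1/4 = 30.
Numerically: E[X] ≈ 30.0000.

E[X] = C(10,3)·2^(1−C(3,2)) = 30 ≈ 30.0000.


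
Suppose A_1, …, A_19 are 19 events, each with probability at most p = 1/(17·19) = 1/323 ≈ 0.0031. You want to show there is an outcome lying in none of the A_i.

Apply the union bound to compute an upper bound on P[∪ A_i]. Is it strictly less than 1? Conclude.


Union bound: P[∪_{i=1}^{19} A_i] ≤ Σ_i P[A_i] ≤ 19·p = 19·(1/323) = 1/17.
Numerically: 1/17 ≈ 0.0588.
Is 1/17 < 1? YES.
Since P[∪ A_i] ≤ 1/17 < 1, the complement has P[∩ A_i^c] ≥ 1 − 1/17 = 16/17 > 0, so some outcome avoids every A_i.

19·p = 1/17 ≈ 0.0588; existence CERTIFIED by the union bound.


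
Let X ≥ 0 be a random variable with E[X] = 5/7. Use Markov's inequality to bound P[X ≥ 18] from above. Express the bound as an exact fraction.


μ = E[X] = 5/7, a = 18.
Markov: P[X ≥ 18] ≤ μ/a = (5/7)/18 = 5/126.
Numerically: ≈ 0.040.
(Since a = 18 > μ = 0.714, the bound 5/126 is < 1 and informative.)

P[X ≥ 18] ≤ 5/126 ≈ 0.040.


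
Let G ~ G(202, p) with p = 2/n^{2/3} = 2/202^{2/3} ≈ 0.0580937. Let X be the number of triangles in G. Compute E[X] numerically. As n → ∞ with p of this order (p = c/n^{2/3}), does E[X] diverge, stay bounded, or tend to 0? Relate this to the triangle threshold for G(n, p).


Number of potential triangles: C(202, 3) = 1353400.
Each occurs with probability p³ ≈ (0.0580937)³ ≈ 1.96059210e-04.
By linearity: E[X] = C(202, 3)·p³ ≈ 1353400 · 1.96059210e-04 ≈ 265.346535.
Since α = 2/3 < 1, p = c/n^{2/3} ≫ 1/n is above the triangle threshold p ~ 1/n. Asymptotically E[X] ~ (c³/6)·n^{3(1−α)} = (2³/6)·n^{1} → ∞; triangles are abundant w.h.p.

E[X] ≈ 265.346535; in regime p = Θ(1/n^{2/3}) E[X] diverges (above the triangle threshold p ~ 1/n).


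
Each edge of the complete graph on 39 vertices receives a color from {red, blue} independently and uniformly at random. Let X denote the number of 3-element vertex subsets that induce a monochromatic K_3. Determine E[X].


Let X = Σ_S X_S over the C(39, 3) = 9139 subsets S of size 3, where X_S = 1 if the K_3 on S is monochromatic.
For a fixed S, the K_3 on S has C(3, 2) = 3 edges. P[all 3 edges red] = (1/2)^3, and likewise for blue, so P[monochromatic] = 2·(1/2)^3 = 2^{1 − 3} = 1/4.
Summing: E[X] = C(39, 3) · 2^{1 − 3} = 9139 · 1/4 = 9139/4.
Numerically: E[X] ≈ 2284.75000.

E[X] = C(39,3)·2^(1−C(3,2)) = 9139/4 ≈ 2284.75000.


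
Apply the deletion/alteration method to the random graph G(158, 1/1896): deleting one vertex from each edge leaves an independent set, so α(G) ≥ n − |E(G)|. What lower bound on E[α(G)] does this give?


E[|E(G)|] = C(158, 2)·p = 12403 · (1/1896) = 157/24.
E[α(G)] ≥ n − E[|E(G)|] = 158 − 157/24 = 3635/24.
Numerically: ≈ 151.458333.
(This is only a lower bound; the true E[α(G)] may be larger.)

E[α(G)] ≥ 3635/24 ≈ 151.458333.


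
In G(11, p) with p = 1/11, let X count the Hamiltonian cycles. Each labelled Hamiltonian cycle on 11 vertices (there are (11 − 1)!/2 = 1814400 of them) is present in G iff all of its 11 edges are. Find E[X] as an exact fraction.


K_11 has (11 − 1)!/2 = 1814400 labelled Hamiltonian cycles.
For each such Hamiltonian cycle H, let X_H = 1 if all 11 edges of H are present in G. Then P[X_H = 1] = p^{11} = (1/11)^{11} = 1/285311670611.
Summing the indicators: E[X] = Σ_H E[X_H] = 1814400 · p^{11} = 1814400 · 1/285311670611 = 1814400/285311670611.
Numerically: E[X] ≈ 6.36e-06.

E[X] = 1814400 · (1/11)^{11} = 1814400/285311670611 ≈ 6.36e-06.


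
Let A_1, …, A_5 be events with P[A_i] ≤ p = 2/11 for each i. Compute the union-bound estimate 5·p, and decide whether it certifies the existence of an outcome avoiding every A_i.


Union bound: P[∪_{i=1}^{5} A_i] ≤ Σ_i P[A_i] ≤ 5·p = 5·(2/11) = 10/11.
Numerically: 10/11 ≈ 0.909.
Is 10/11 < 1? YES.
Since P[∪ A_i] ≤ 10/11 < 1, the complement has P[∩ A_i^c] ≥ 1 − 10/11 = 1/11 > 0, so some outcome avoids every A_i.

5·p = 10/11 ≈ 0.909; existence CERTIFIED by the union bound.


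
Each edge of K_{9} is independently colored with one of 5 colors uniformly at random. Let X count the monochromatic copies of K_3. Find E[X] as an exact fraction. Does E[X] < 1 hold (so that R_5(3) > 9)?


E[X] = C(9, 3) · 5^{1 − 3} = 84 · 5^{−2} = 84/25.
As a reduced fraction: E[X] = 84/25 ≈ 3.3600000.
Is E[X] < 1? NO.
Since E[X] ≥ 1, the first-moment bound is inconclusive at n = 9; it does NOT by itself certify R_5(3) > 9.

E[X] = 84/25 ≈ 3.3600000; E[X] ≥ 1; first-moment method inconclusive here.


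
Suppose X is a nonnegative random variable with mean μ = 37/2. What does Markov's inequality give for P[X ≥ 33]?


μ = E[X] = 37/2, a = 33.
Markov: P[X ≥ 33] ≤ μ/a = (37/2)/33 = 37/66.
Numerically: ≈ 0.560606.
(Since a = 33 > μ = 18.500000, the bound 37/66 is < 1 and informative.)

P[X ≥ 33] ≤ 37/66 ≈ 0.560606.


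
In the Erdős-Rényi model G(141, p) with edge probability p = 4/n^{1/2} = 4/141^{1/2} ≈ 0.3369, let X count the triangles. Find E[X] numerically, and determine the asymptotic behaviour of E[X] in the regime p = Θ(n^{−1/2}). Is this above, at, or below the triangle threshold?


Number of potential triangles: C(141, 3) = 457310.
Each occurs with probability p³ ≈ (0.3369)³ ≈ 3.822534e-02.
By linearity: E[X] = C(141, 3)·p³ ≈ 457310 · 3.822534e-02 ≈ 17480.8281.
Since α = 1/2 < 1, p = c/n^{1/2} ≫ 1/n is above the triangle threshold p ~ 1/n. Asymptotically E[X] ~ (c³/6)·n^{3(1−α)} = (4³/6)·n^{1.5} → ∞; triangles are abundant w.h.p.

E[X] ≈ 17480.8281; in regime p = Θ(1/n^{1/2}) E[X] diverges (above the triangle threshold p ~ 1/n).


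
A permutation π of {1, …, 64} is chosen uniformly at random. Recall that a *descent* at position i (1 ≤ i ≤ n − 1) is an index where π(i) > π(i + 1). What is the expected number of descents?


Write X = Σ X_I over i = 1, …, 63, with X_I the indicator of one descent.
There are 63 indicators.
For each fixed i, the pair (π(i), π(i+1)) is a uniformly random ordered pair of distinct values from {1, …, 64}; by symmetry P[π(i) > π(i+1)] = 1/2.
By linearity: E[X] = 63 · (1/2) = (64 − 1) · (1/2) = 63/2 ≈ 31.500.

E[X] = 63/2 = 31.500.


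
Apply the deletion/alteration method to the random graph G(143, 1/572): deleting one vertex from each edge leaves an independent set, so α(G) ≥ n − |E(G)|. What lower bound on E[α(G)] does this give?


E[|E(G)|] = C(143, 2)·p = 10153 · (1/572) = 71/4.
E[α(G)] ≥ n − E[|E(G)|] = 143 − 71/4 = 501/4.
Numerically: ≈ 125.2500.
(This is only a lower bound; the true E[α(G)] may be larger.)

E[α(G)] ≥ 501/4 ≈ 125.2500.


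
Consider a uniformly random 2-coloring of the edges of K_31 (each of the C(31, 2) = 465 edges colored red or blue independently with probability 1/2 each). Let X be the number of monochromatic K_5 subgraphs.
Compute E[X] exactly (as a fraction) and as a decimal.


Let X = Σ_S X_S over the C(31, 5) = 169911 subsets S of size 5, where X_S = 1 if the K_5 on S is monochromatic.
For a fixed S, the K_5 on S has C(5, 2) = 10 edges. P[all 10 edges red] = (1/2)^10, and likewise for blue, so P[monochromatic] = 2·(1/2)^10 = 2^{1 − 10} = 1/512.
By linearity of expectation: E[X] = C(31, 5) · 2^{1 − 10} = 169911 · 1/512 = 169911/512.
Numerically: E[X] ≈ 331.857.

E[X] = C(31,5)·2^(1−C(5,2)) = 169911/512 ≈ 331.857.


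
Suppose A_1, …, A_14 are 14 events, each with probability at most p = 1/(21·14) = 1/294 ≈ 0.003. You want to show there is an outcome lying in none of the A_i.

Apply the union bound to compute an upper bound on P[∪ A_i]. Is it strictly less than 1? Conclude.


Union bound: P[∪_{i=1}^{14} A_i] ≤ Σ_i P[A_i] ≤ 14·p = 14·(1/294) = 1/21.
Numerically: 1/21 ≈ 0.048.
Is 1/21 < 1? YES.
Since P[∪ A_i] ≤ 1/21 < 1, the complement has P[∩ A_i^c] ≥ 1 − 1/21 = 20/21 > 0, so some outcome avoids every A_i.

14·p = 1/21 ≈ 0.048; existence CERTIFIED by the union bound.


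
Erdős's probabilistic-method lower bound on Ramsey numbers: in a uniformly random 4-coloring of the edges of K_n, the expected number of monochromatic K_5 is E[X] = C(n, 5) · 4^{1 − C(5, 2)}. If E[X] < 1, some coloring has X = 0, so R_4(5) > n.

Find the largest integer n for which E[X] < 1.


We need C(n, 5) · 4^{1 − 10} < 1, i.e. C(n, 5) < 4^{10 − 1} = 262144.
Check values of n near the boundary:
  n = 27: C(27, 5) = 80730; 80730 < 262144? YES
  n = 28: C(28, 5) = 98280; 98280 < 262144? YES
  n = 29: C(29, 5) = 118755; 118755 < 262144? YES
  n = 30: C(30, 5) = 142506; 142506 < 262144? YES
  n = 31: C(31, 5) = 169911; 169911 < 262144? YES
  n = 32: C(32, 5) = 201376; 201376 < 262144? YES
  n = 33: C(33, 5) = 237336; 237336 < 262144? YES
  n = 34: C(34, 5) = 278256; 278256 < 262144? NO
The largest n with C(n, 5) < 262144 is n = 33 (where E[X] = 29667/32768 ≈ 0.905365). Hence R_4(5) > 33, i.e. R_4(5) ≥ 34.

Largest n = 33; hence R_4(5) > 33.


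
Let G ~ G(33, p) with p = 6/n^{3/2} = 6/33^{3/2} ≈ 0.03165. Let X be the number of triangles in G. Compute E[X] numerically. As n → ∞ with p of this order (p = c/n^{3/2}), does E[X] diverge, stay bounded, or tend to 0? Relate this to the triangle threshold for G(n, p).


Number of potential triangles: C(33, 3) = 5456.
Each occurs with probability p³ ≈ (0.03165)³ ≈ 3.170597e-05.
By linearity: E[X] = C(33, 3)·p³ ≈ 5456 · 3.170597e-05 ≈ 0.1730.
Since α = 3/2 > 1, p = c/n^{3/2} = o(1/n) is below the triangle threshold p ~ 1/n. Asymptotically E[X] ~ (c³/6)·n^{3(1−α)} = (6³/6)·n^{-1.5} → 0, so by Markov's inequality G has no triangles w.h.p.

E[X] ≈ 0.1730; in regime p = Θ(1/n^{3/2}) E[X] tends to 0 (below the triangle threshold p ~ 1/n).


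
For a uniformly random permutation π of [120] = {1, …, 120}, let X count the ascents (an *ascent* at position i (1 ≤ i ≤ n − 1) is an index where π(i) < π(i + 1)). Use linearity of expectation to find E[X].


Write X = Σ X_I over i = 1, …, 119, with X_I the indicator of one ascent.
There are 119 indicators.
For each fixed i, the pair (π(i), π(i+1)) is a uniformly random ordered pair of distinct values from {1, …, 120}; by symmetry P[π(i) < π(i+1)] = 1/2.
By linearity: E[X] = 119 · (1/2) = (120 − 1) · (1/2) = 119/2 ≈ 59.50000.

E[X] = 119/2 = 59.50000.


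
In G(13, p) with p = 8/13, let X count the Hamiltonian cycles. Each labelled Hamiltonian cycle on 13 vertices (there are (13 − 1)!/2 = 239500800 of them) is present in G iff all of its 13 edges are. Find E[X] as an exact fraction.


K_13 has (13 − 1)!/2 = 239500800 labelled Hamiltonian cycles.
For each such Hamiltonian cycle H, let X_H = 1 if all 13 edges of H are present in G. Then P[X_H = 1] = p^{13} = (8/13)^{13} = 549755813888/302875106592253.
Summing the indicators: E[X] = Σ_H E[X_H] = 239500800 · p^{13} = 239500800 · 549755813888/302875106592253 = 131666957230827110400/302875106592253.
Numerically: E[X] ≈ 4.35e+05.

E[X] = 239500800 · (8/13)^{13} = 131666957230827110400/302875106592253 ≈ 4.35e+05.


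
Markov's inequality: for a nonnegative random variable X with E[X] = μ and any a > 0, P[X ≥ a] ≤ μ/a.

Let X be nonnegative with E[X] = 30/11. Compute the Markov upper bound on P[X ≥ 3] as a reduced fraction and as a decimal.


μ = E[X] = 30/11, a = 3.
Markov: P[X ≥ 3] ≤ μ/a = (30/11)/3 = 10/11.
Numerically: ≈ 0.909091.
(Since a = 3 > μ = 2.727273, the bound 10/11 is < 1 and informative.)

P[X ≥ 3] ≤ 10/11 ≈ 0.909091.


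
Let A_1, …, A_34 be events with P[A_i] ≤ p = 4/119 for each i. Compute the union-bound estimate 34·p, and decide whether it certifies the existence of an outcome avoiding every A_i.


Union bound: P[∪_{i=1}^{34} A_i] ≤ Σ_i P[A_i] ≤ 34·p = 34·(4/119) = 8/7.
Numerically: 8/7 ≈ 1.1428571.
Is 8/7 < 1? NO.
Since the bound 8/7 is ≥ 1, the union bound is uninformative here; it does NOT by itself certify existence.

34·p = 8/7 ≈ 1.1428571; existence NOT certified by the union bound.


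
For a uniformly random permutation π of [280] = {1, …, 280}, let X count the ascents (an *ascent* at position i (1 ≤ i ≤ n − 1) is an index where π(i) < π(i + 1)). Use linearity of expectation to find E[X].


Write X = Σ X_I over i = 1, …, 279, with X_I the indicator of one ascent.
There are 279 indicators.
For each fixed i, the pair (π(i), π(i+1)) is a uniformly random ordered pair of distinct values from {1, …, 280}; by symmetry P[π(i) < π(i+1)] = 1/2.
By linearity: E[X] = 279 · (1/2) = (280 − 1) · (1/2) = 279/2 ≈ 139.500000.

E[X] = 279/2 = 139.500000.
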